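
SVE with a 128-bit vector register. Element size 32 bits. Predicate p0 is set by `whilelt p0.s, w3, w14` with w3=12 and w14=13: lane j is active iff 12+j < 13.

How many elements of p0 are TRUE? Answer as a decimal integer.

vl = 1

128-bit reg / 32-bit elem → 4 lanes
whilelt: lane j active iff 12+j < 13 → j < 1 → 1 active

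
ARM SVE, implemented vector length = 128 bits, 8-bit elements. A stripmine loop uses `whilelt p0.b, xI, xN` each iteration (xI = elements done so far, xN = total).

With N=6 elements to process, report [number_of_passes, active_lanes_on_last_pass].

[iterations, last_vl] = [1, 6]

lane count: 128 div 8 = 16
N=6: ⌈6/16⌉ = 1 iters; last vl = 6 − 0×16 = 6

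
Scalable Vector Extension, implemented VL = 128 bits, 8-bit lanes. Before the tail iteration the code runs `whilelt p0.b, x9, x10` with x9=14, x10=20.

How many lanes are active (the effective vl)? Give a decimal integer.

vl = 6

register lanes = 128/8 = 16
whilelt: lane j active iff 14+j < 20 → j < 6 → 6 active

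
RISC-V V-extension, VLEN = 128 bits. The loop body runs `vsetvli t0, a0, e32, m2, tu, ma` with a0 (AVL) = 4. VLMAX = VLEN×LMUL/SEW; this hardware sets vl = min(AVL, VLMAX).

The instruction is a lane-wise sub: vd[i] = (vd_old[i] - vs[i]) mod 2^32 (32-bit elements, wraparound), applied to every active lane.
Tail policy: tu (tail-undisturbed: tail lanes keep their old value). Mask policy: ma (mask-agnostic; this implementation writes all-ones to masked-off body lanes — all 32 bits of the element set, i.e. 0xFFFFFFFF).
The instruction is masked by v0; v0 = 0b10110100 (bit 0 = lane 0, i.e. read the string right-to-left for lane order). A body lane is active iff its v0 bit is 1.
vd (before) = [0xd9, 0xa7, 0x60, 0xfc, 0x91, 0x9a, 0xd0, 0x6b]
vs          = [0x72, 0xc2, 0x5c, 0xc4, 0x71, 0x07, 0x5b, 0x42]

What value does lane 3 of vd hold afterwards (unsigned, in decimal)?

vd[3] = 4294967295

VLMAX = VLEN×LMUL/SEW = 128×2/32 = 8
AVL=4 ≤ VLMAX=8, so vl = 4
[0] mask-off/ones = 0xffffffff
[1] mask-off/ones = 0xffffffff
[2] sub(0x60,0x5c) = 0x04
[3] mask-off/ones = 0xffffffff
[4] tail/keep = 0x91
[5] tail/keep = 0x9a
[6] tail/keep = 0xd0
[7] tail/keep = 0x6b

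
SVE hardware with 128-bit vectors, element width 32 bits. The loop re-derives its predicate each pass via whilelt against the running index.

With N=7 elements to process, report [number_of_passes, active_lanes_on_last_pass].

register lanes = 128/32 = 4
N=7: ⌈7/4⌉ = 2 iters; last vl = 7 − 1×4 = 3

[iterations, last_vl] = [2, 3]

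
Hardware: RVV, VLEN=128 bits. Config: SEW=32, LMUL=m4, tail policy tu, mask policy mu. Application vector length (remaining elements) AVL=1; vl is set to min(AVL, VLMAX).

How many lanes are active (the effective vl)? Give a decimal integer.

vl = 1

VLMAX = (128 × 4) / 32 = 16 lanes
vl ← min(1, 16) = 1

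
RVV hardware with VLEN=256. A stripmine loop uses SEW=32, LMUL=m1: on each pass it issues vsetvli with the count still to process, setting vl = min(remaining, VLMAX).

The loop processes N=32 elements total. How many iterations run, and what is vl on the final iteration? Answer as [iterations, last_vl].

VLMAX = VLEN×LMUL/SEW = 256×1/32 = 8
N=32: ⌈32/8⌉ = 4 iters; last vl = 32 − 3×8 = 8

[iterations, last_vl] = [4, 8]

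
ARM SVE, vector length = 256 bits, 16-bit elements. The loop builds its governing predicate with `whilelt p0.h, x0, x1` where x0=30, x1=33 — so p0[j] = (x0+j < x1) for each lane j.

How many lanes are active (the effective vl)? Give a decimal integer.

256-bit reg / 16-bit elem → 16 lanes
active while 30+j < 33, i.e. j ∈ [0,3) capped at 16 ⇒ 3

vl = 3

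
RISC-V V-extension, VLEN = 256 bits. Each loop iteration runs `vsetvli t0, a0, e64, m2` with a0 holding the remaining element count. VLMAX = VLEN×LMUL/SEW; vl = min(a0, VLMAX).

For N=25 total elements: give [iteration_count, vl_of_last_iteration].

VLMAX = (256 × 2) / 64 = 8 lanes
25 elements at 8/iter → 4 passes, remainder 1 on the last

[iterations, last_vl] = [4, 1]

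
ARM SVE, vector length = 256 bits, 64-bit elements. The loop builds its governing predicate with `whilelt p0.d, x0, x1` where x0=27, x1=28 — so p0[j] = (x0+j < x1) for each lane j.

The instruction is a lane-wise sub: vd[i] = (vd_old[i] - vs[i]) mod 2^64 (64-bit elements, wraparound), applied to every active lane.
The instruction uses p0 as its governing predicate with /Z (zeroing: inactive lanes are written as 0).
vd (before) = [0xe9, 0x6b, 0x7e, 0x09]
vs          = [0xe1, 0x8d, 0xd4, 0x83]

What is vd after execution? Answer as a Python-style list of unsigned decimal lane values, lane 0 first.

lane count: 256 div 64 = 4
p0[j] = (27+j < 28); true for j=0..0 → 1 lanes set
vd[0] sub(0xe9,0xe1) -> 0x08
vd[1] tail/zero -> 0x00
vd[2] tail/zero -> 0x00
vd[3] tail/zero -> 0x00

vd = [8, 0, 0, 0]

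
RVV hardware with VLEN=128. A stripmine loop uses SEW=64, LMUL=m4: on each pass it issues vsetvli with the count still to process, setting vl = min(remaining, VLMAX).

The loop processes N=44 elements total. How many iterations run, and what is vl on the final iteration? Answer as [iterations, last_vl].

[iterations, last_vl] = [6, 4]

lanes per group: 128·4/64 = 8
N=44: ⌈44/8⌉ = 6 iters; last vl = 44 − 5×8 = 4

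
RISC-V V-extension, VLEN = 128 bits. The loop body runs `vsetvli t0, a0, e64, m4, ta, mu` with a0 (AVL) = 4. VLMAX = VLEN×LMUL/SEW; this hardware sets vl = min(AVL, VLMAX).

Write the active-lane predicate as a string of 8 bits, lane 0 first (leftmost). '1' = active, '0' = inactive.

predicate = 11110000

VLMAX = VLEN×LMUL/SEW = 128×4/64 = 8
vl = min(AVL, VLMAX) = min(4, 8) = 4
bits (lane 0 leftmost): 11110000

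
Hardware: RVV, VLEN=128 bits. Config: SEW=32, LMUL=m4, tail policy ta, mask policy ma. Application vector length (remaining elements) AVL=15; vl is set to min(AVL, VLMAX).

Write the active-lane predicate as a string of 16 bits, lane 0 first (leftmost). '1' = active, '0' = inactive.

predicate = 1111111111111110

VLMAX = (128 × 4) / 32 = 16 lanes
vl = min(AVL, VLMAX) = min(15, 16) = 15
bits (lane 0 leftmost): 1111111111111110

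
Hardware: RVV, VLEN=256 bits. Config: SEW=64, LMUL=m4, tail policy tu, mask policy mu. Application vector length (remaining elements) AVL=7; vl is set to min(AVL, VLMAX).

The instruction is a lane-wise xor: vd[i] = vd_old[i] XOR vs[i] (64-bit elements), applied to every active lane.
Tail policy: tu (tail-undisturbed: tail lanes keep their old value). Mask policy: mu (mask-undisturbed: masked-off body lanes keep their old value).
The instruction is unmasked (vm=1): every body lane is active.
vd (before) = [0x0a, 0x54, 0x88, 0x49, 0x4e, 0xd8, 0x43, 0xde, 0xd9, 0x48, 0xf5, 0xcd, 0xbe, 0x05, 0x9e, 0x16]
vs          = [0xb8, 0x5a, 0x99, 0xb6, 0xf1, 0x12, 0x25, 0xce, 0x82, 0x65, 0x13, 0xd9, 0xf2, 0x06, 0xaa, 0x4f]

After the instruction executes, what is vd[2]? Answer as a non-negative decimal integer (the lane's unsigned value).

VLMAX = VLEN×LMUL/SEW = 256×4/64 = 16
vl = min(AVL, VLMAX) = min(7, 16) = 7
vd[0] xor(0x0a,0xb8) -> 0xb2
vd[1] xor(0x54,0x5a) -> 0x0e
vd[2] xor(0x88,0x99) -> 0x11
vd[3] xor(0x49,0xb6) -> 0xff
vd[4] xor(0x4e,0xf1) -> 0xbf
vd[5] xor(0xd8,0x12) -> 0xca
vd[6] xor(0x43,0x25) -> 0x66
vd[7] tail/keep -> 0xde
vd[8] tail/keep -> 0xd9
vd[9] tail/keep -> 0x48
vd[10] tail/keep -> 0xf5
vd[11] tail/keep -> 0xcd
vd[12] tail/keep -> 0xbe
vd[13] tail/keep -> 0x05
vd[14] tail/keep -> 0x9e
vd[15] tail/keep -> 0x16

vd[2] = 17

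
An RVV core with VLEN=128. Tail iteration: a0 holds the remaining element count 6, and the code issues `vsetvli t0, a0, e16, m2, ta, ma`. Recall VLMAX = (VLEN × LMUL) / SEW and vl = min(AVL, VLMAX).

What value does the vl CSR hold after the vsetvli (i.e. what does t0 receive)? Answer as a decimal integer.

VLMAX = (128 × 2) / 16 = 16 lanes
vl = min(AVL, VLMAX) = min(6, 16) = 6

vl = 6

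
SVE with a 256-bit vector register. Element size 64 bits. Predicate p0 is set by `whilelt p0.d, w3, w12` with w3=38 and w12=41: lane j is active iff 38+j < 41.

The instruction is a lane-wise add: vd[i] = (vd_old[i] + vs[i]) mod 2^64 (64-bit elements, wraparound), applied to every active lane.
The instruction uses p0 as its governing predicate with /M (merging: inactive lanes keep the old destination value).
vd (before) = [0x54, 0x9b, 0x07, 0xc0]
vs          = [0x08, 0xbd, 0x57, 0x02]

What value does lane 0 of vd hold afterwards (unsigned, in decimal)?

256-bit reg / 64-bit elem → 4 lanes
p0[j] = (38+j < 41); true for j=0..2 → 3 lanes set
vd[0] add(0x54,0x08) -> 0x5c
vd[1] add(0x9b,0xbd) -> 0x158
vd[2] add(0x07,0x57) -> 0x5e
vd[3] tail/keep -> 0xc0

vd[0] = 92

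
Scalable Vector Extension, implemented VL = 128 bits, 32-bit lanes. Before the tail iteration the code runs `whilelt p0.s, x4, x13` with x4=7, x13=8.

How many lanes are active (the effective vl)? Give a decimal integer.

vl = 1

lane count: 128 div 32 = 4
p0[j] = (7+j < 8); true for j=0..0 → 1 lanes set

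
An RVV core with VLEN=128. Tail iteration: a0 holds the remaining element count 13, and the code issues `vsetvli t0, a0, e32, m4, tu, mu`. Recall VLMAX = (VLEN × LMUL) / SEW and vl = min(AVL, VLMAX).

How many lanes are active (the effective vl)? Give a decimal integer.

lanes per group: 128·4/32 = 16
AVL=13 ≤ VLMAX=16, so vl = 13

vl = 13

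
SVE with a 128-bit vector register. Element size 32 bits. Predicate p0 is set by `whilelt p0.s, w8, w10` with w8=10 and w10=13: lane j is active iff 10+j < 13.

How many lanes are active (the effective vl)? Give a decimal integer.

vl = 3

register lanes = 128/32 = 4
whilelt: lane j active iff 10+j < 13 → j < 3 → 3 active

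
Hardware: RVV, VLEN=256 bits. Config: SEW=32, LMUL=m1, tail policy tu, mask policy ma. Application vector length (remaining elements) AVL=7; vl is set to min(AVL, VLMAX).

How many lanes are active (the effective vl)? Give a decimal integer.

vl = 7

lanes per group: 256·1/32 = 8
AVL=7 ≤ VLMAX=8, so vl = 7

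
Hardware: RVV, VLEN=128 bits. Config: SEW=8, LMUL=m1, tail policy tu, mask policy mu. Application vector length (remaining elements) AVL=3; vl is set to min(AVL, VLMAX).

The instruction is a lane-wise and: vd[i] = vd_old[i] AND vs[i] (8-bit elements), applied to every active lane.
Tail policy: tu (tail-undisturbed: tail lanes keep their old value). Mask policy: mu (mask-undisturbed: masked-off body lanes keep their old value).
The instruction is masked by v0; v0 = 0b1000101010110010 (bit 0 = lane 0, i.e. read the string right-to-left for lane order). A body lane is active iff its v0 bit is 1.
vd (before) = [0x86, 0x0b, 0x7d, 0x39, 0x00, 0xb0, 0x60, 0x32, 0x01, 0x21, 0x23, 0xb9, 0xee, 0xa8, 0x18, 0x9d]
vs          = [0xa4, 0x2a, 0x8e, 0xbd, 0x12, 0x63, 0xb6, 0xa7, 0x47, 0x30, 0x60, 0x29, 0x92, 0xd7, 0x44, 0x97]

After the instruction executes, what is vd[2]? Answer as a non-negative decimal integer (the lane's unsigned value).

VLMAX = VLEN×LMUL/SEW = 128×1/8 = 16
AVL=3 ≤ VLMAX=16, so vl = 3
  i=0: mask-off/keep → 134
  i=1: and(0x0b,0x2a) → 10
  i=2: mask-off/keep → 125
  i=3: tail/keep → 57
  i=4: tail/keep → 0
  i=5: tail/keep → 176
  i=6: tail/keep → 96
  i=7: tail/keep → 50
  i=8: tail/keep → 1
  i=9: tail/keep → 33
  i=10: tail/keep → 35
  i=11: tail/keep → 185
  i=12: tail/keep → 238
  i=13: tail/keep → 168
  i=14: tail/keep → 24
  i=15: tail/keep → 157

vd[2] = 125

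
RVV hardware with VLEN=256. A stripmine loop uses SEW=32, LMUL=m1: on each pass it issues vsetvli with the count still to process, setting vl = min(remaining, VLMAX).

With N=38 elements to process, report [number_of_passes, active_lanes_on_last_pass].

[iterations, last_vl] = [5, 6]

VLMAX = VLEN×LMUL/SEW = 256×1/32 = 8
N=38: ⌈38/8⌉ = 5 iters; last vl = 38 − 4×8 = 6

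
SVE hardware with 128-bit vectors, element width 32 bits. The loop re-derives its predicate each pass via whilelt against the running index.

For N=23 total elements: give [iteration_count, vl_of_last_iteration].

[iterations, last_vl] = [6, 3]

128-bit reg / 32-bit elem → 4 lanes
N=23: ⌈23/4⌉ = 6 iters; last vl = 23 − 5×4 = 3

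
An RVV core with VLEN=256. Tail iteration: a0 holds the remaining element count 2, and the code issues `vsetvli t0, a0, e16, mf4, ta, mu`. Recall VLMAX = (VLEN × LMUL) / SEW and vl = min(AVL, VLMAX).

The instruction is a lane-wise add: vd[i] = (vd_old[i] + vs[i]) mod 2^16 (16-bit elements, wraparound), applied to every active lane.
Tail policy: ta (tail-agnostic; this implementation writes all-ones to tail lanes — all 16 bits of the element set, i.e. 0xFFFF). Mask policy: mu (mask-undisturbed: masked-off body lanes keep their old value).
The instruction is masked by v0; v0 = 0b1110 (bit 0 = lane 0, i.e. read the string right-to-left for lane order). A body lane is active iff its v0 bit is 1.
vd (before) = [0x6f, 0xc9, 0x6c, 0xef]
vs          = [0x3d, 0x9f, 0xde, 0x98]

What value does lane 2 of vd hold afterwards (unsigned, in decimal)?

vd[2] = 65535

VLMAX = VLEN×LMUL/SEW = 256×1/4/16 = 4
vl ← min(2, 4) = 2
[0] mask-off/keep = 0x6f
[1] add(0xc9,0x9f) = 0x168
[2] tail/ones = 0xffff
[3] tail/ones = 0xffff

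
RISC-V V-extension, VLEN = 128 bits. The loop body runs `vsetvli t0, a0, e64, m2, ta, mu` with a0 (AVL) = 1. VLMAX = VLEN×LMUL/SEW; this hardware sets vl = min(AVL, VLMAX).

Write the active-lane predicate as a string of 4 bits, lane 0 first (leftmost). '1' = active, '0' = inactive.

VLMAX = (128 × 2) / 64 = 4 lanes
AVL=1 ≤ VLMAX=4, so vl = 1
bits (lane 0 leftmost): 1000

predicate = 1000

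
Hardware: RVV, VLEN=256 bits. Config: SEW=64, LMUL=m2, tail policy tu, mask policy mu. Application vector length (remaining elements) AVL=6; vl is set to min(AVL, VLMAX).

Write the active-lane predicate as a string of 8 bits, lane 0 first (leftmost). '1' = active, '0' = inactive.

VLMAX = (256 × 2) / 64 = 8 lanes
vl = min(AVL, VLMAX) = min(6, 8) = 6
bits (lane 0 leftmost): 11111100

predicate = 11111100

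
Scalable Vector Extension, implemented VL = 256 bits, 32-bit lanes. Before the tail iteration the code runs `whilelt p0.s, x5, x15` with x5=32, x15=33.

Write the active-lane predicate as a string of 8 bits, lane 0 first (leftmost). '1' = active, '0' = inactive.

predicate = 10000000

register lanes = 256/32 = 8
p0[j] = (32+j < 33); true for j=0..0 → 1 lanes set
bits (lane 0 leftmost): 10000000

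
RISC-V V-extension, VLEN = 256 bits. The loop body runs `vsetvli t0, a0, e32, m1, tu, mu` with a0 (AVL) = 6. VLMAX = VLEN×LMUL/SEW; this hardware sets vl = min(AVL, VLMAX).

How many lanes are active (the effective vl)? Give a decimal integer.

vl = 6

VLMAX = VLEN×LMUL/SEW = 256×1/32 = 8
vl ← min(6, 8) = 6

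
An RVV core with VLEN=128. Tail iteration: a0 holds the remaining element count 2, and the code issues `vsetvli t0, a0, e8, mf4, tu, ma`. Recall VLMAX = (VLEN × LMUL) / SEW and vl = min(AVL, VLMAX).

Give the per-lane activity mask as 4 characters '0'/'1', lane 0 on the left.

predicate = 1100

lanes per group: 128·1/4/8 = 4
vl ← min(2, 4) = 2
bits (lane 0 leftmost): 1100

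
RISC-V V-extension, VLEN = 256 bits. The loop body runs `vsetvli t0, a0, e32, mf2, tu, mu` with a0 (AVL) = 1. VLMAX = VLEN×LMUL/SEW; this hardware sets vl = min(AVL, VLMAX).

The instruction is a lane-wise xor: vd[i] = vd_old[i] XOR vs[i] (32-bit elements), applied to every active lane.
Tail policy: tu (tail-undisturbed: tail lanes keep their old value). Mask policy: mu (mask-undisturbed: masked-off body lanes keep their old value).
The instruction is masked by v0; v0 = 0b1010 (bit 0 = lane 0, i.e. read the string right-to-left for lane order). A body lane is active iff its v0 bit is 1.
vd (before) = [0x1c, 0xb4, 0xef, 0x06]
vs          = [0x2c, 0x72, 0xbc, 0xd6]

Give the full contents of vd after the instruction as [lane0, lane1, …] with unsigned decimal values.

vd = [28, 180, 239, 6]

lanes per group: 256·1/2/32 = 4
vl ← min(1, 4) = 1
vd[0] mask-off/keep -> 0x1c
vd[1] tail/keep -> 0xb4
vd[2] tail/keep -> 0xef
vd[3] tail/keep -> 0x06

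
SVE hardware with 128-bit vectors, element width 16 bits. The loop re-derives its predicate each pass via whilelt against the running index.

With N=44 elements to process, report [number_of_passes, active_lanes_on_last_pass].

lane count: 128 div 16 = 8
44 elements at 8/iter → 6 passes, remainder 4 on the last

[iterations, last_vl] = [6, 4]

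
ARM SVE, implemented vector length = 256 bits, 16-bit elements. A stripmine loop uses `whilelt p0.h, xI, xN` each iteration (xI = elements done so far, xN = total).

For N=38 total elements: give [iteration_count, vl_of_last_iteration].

[iterations, last_vl] = [3, 6]

register lanes = 256/16 = 16
N=38: ⌈38/16⌉ = 3 iters; last vl = 38 − 2×16 = 6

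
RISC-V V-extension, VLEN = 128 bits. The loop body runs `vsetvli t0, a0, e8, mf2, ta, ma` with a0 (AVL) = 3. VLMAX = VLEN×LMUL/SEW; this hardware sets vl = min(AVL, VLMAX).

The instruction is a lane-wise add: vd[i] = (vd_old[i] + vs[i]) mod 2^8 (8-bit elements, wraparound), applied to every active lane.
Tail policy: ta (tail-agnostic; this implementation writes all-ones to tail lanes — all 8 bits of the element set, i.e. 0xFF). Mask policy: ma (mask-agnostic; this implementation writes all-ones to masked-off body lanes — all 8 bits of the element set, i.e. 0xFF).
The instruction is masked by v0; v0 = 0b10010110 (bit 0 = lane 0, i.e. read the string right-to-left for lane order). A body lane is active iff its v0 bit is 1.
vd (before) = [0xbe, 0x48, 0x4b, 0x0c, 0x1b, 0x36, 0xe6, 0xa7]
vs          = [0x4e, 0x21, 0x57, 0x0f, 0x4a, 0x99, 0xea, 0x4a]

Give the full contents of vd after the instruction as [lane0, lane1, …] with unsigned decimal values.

vd = [255, 105, 162, 255, 255, 255, 255, 255]

VLMAX = VLEN×LMUL/SEW = 128×1/2/8 = 8
vl = min(AVL, VLMAX) = min(3, 8) = 3
  i=0: mask-off/ones → 255
  i=1: add(0x48,0x21) → 105
  i=2: add(0x4b,0x57) → 162
  i=3: tail/ones → 255
  i=4: tail/ones → 255
  i=5: tail/ones → 255
  i=6: tail/ones → 255
  i=7: tail/ones → 255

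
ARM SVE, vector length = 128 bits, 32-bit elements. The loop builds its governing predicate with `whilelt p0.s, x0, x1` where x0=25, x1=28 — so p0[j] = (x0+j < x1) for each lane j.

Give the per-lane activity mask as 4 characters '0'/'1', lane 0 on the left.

predicate = 1110

128-bit reg / 32-bit elem → 4 lanes
whilelt: lane j active iff 25+j < 28 → j < 3 → 3 active
bits (lane 0 leftmost): 1110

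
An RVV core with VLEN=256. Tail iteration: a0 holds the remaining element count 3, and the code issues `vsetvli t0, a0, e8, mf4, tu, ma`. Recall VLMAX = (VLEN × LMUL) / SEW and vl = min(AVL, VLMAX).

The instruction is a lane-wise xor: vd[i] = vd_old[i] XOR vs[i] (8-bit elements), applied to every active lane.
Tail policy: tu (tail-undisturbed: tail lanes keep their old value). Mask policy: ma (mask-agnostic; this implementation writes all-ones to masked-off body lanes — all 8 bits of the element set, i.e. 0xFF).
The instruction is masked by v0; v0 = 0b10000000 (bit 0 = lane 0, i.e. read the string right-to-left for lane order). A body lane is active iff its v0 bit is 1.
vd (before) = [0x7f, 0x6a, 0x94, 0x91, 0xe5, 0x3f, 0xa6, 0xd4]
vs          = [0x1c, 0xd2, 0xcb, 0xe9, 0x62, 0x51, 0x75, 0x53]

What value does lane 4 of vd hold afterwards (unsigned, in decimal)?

vd[4] = 229

VLMAX = (256 × 1/4) / 8 = 8 lanes
AVL=3 ≤ VLMAX=8, so vl = 3
[0] mask-off/ones = 0xff
[1] mask-off/ones = 0xff
[2] mask-off/ones = 0xff
[3] tail/keep = 0x91
[4] tail/keep = 0xe5
[5] tail/keep = 0x3f
[6] tail/keep = 0xa6
[7] tail/keep = 0xd4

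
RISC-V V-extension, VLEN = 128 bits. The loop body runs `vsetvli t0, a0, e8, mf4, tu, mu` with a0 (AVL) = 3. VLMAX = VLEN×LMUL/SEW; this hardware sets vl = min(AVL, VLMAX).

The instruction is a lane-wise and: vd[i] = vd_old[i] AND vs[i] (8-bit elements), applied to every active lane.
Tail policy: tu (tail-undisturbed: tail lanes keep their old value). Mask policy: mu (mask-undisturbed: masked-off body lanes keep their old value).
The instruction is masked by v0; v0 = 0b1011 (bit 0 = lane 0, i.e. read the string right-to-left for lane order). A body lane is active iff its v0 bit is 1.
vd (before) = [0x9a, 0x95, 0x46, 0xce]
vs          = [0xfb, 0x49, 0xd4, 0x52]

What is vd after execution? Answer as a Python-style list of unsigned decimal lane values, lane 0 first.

VLMAX = VLEN×LMUL/SEW = 128×1/4/8 = 4
AVL=3 ≤ VLMAX=4, so vl = 3
  i=0: and(0x9a,0xfb) → 154
  i=1: and(0x95,0x49) → 1
  i=2: mask-off/keep → 70
  i=3: tail/keep → 206

vd = [154, 1, 70, 206]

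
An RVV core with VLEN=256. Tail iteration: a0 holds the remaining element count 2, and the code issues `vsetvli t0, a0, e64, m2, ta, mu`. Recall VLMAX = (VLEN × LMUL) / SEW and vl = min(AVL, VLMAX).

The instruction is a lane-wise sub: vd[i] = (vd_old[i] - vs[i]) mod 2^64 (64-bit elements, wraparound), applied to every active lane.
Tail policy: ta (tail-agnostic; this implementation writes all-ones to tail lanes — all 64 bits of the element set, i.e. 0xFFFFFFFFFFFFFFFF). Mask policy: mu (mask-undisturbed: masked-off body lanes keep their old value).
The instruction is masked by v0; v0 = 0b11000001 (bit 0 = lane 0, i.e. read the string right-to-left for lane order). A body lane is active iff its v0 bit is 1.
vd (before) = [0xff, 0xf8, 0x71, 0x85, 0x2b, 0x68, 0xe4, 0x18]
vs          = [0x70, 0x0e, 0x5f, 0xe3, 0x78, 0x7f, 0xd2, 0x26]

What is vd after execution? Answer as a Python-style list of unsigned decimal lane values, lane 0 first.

VLMAX = (256 × 2) / 64 = 8 lanes
AVL=2 ≤ VLMAX=8, so vl = 2
[0] sub(0xff,0x70) = 0x8f
[1] mask-off/keep = 0xf8
[2] tail/ones = 0xffffffffffffffff
[3] tail/ones = 0xffffffffffffffff
[4] tail/ones = 0xffffffffffffffff
[5] tail/ones = 0xffffffffffffffff
[6] tail/ones = 0xffffffffffffffff
[7] tail/ones = 0xffffffffffffffff

vd = [143, 248, 18446744073709551615, 18446744073709551615, 18446744073709551615, 18446744073709551615, 18446744073709551615, 18446744073709551615]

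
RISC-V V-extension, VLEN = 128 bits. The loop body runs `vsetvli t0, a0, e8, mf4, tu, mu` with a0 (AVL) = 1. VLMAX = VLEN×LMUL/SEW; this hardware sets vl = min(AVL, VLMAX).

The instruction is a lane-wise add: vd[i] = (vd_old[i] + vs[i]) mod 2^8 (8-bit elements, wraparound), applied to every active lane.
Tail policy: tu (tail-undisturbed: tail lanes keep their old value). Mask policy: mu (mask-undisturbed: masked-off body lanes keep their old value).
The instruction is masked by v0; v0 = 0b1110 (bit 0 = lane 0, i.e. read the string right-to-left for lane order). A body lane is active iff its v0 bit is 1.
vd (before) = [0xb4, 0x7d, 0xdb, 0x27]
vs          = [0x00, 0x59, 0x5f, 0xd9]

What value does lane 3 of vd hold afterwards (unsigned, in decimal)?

vd[3] = 39

VLMAX = VLEN×LMUL/SEW = 128×1/4/8 = 4
vl = min(AVL, VLMAX) = min(1, 4) = 1
vd[0] mask-off/keep -> 0xb4
vd[1] tail/keep -> 0x7d
vd[2] tail/keep -> 0xdb
vd[3] tail/keep -> 0x27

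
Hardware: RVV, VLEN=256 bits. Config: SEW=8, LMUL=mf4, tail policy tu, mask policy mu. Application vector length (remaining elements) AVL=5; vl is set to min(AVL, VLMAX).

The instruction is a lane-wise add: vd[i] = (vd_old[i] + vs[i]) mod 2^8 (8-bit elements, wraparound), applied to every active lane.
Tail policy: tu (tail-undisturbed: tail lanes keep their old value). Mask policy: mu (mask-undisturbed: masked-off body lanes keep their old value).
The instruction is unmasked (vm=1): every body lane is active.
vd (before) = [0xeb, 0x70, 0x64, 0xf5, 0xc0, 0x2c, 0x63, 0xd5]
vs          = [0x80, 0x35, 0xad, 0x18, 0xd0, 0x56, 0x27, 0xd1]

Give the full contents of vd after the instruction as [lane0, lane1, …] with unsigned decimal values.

vd = [107, 165, 17, 13, 144, 44, 99, 213]

lanes per group: 256·1/4/8 = 8
AVL=5 ≤ VLMAX=8, so vl = 5
vd[0] add(0xeb,0x80) -> 0x6b
vd[1] add(0x70,0x35) -> 0xa5
vd[2] add(0x64,0xad) -> 0x11
vd[3] add(0xf5,0x18) -> 0x0d
vd[4] add(0xc0,0xd0) -> 0x90
vd[5] tail/keep -> 0x2c
vd[6] tail/keep -> 0x63
vd[7] tail/keep -> 0xd5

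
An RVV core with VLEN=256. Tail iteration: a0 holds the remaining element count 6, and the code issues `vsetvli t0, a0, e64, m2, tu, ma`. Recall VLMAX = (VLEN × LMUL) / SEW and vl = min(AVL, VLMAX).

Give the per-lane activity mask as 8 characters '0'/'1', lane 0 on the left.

predicate = 11111100

lanes per group: 256·2/64 = 8
vl = min(AVL, VLMAX) = min(6, 8) = 6
bits (lane 0 leftmost): 11111100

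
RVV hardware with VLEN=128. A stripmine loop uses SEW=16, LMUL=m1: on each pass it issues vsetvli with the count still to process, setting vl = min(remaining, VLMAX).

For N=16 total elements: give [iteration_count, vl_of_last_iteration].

VLMAX = (128 × 1) / 16 = 8 lanes
iterations = ceil(16/8) = 2; final-pass vl = 8

[iterations, last_vl] = [2, 8]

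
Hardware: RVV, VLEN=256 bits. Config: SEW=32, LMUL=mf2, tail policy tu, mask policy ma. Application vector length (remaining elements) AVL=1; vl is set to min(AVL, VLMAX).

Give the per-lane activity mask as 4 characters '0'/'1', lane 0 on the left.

lanes per group: 256·1/2/32 = 4
vl ← min(1, 4) = 1
bits (lane 0 leftmost): 1000

predicate = 1000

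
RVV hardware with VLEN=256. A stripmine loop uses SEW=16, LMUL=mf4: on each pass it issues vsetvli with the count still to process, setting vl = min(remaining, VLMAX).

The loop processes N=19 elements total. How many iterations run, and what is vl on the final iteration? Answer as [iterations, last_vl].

VLMAX = (256 × 1/4) / 16 = 4 lanes
iterations = ceil(19/4) = 5; final-pass vl = 3

[iterations, last_vl] = [5, 3]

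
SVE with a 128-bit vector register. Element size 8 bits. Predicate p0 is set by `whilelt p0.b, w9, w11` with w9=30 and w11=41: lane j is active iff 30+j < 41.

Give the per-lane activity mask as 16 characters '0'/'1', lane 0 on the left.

128-bit reg / 8-bit elem → 16 lanes
active while 30+j < 41, i.e. j ∈ [0,11) capped at 16 ⇒ 11
bits (lane 0 leftmost): 1111111111100000

predicate = 1111111111100000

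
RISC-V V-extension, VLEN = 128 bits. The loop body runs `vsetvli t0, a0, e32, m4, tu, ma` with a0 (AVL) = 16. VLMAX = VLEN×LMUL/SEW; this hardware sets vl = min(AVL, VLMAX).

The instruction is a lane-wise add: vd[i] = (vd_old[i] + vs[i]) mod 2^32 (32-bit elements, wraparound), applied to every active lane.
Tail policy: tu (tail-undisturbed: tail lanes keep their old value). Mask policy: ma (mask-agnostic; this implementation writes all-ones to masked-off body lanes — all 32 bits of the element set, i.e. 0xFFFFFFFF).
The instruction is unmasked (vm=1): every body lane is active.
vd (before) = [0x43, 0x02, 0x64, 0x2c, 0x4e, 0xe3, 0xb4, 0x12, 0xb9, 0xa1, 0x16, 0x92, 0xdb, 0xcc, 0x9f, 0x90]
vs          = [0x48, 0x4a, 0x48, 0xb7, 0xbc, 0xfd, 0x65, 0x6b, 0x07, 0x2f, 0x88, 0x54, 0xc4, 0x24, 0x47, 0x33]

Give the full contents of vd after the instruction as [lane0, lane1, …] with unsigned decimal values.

vd = [139, 76, 172, 227, 266, 480, 281, 125, 192, 208, 158, 230, 415, 240, 230, 195]

lanes per group: 128·4/32 = 16
vl = min(AVL, VLMAX) = min(16, 16) = 16
vd[0] add(0x43,0x48) -> 0x8b
vd[1] add(0x02,0x4a) -> 0x4c
vd[2] add(0x64,0x48) -> 0xac
vd[3] add(0x2c,0xb7) -> 0xe3
vd[4] add(0x4e,0xbc) -> 0x10a
vd[5] add(0xe3,0xfd) -> 0x1e0
vd[6] add(0xb4,0x65) -> 0x119
vd[7] add(0x12,0x6b) -> 0x7d
vd[8] add(0xb9,0x07) -> 0xc0
vd[9] add(0xa1,0x2f) -> 0xd0
vd[10] add(0x16,0x88) -> 0x9e
vd[11] add(0x92,0x54) -> 0xe6
vd[12] add(0xdb,0xc4) -> 0x19f
vd[13] add(0xcc,0x24) -> 0xf0
vd[14] add(0x9f,0x47) -> 0xe6
vd[15] add(0x90,0x33) -> 0xc3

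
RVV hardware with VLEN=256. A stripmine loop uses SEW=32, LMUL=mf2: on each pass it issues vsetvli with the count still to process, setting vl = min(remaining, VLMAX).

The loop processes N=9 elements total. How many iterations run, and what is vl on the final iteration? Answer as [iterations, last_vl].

[iterations, last_vl] = [3, 1]

VLMAX = VLEN×LMUL/SEW = 256×1/2/32 = 4
N=9: ⌈9/4⌉ = 3 iters; last vl = 9 − 2×4 = 1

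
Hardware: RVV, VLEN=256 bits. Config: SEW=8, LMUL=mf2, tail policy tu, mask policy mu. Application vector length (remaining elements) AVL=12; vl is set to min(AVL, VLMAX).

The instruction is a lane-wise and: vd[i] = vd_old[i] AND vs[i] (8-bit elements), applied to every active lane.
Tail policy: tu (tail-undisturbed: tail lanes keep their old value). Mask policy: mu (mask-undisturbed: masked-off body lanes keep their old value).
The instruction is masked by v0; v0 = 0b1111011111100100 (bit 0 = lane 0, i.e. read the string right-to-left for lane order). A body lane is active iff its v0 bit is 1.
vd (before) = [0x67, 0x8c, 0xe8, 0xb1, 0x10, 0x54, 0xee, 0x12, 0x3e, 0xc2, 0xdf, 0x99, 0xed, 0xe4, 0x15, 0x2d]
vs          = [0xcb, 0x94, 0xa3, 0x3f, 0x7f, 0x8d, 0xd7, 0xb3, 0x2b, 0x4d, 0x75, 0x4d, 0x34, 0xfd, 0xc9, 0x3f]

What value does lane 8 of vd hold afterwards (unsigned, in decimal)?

vd[8] = 42

VLMAX = (256 × 1/2) / 8 = 16 lanes
vl ← min(12, 16) = 12
lane  0: mask-off/keep ⇒ 0x67
lane  1: mask-off/keep ⇒ 0x8c
lane  2: and(0xe8,0xa3) ⇒ 0xa0
lane  3: mask-off/keep ⇒ 0xb1
lane  4: mask-off/keep ⇒ 0x10
lane  5: and(0x54,0x8d) ⇒ 0x04
lane  6: and(0xee,0xd7) ⇒ 0xc6
lane  7: and(0x12,0xb3) ⇒ 0x12
lane  8: and(0x3e,0x2b) ⇒ 0x2a
lane  9: and(0xc2,0x4d) ⇒ 0x40
lane 10: and(0xdf,0x75) ⇒ 0x55
lane 11: mask-off/keep ⇒ 0x99
lane 12: tail/keep ⇒ 0xed
lane 13: tail/keep ⇒ 0xe4
lane 14: tail/keep ⇒ 0x15
lane 15: tail/keep ⇒ 0x2d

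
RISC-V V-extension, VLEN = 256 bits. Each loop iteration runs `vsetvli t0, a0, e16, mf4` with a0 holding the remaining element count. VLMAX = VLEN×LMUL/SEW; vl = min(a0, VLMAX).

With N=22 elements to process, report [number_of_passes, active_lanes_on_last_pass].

[iterations, last_vl] = [6, 2]

VLMAX = VLEN×LMUL/SEW = 256×1/4/16 = 4
22 elements at 4/iter → 6 passes, remainder 2 on the last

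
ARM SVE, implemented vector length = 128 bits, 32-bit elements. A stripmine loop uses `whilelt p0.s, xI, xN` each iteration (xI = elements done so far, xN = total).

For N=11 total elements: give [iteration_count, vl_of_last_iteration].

[iterations, last_vl] = [3, 3]

128-bit reg / 32-bit elem → 4 lanes
iterations = ceil(11/4) = 3; final-pass vl = 3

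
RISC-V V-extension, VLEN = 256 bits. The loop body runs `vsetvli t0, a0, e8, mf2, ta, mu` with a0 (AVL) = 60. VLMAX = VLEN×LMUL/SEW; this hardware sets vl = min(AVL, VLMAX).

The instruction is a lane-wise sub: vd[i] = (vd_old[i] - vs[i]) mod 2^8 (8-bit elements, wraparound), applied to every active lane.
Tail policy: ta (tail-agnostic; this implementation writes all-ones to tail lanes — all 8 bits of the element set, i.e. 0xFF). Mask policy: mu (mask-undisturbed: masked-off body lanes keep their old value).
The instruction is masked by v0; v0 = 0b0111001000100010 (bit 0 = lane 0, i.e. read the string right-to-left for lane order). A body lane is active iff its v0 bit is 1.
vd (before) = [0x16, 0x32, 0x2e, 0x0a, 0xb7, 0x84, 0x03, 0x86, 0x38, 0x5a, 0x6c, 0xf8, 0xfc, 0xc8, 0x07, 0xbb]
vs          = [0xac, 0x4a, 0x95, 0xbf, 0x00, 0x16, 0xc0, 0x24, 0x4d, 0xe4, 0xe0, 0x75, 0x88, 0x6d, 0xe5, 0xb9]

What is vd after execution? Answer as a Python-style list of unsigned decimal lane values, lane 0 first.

VLMAX = VLEN×LMUL/SEW = 256×1/2/8 = 16
AVL=60 > VLMAX=16, so vl = 16
vd[0] mask-off/keep -> 0x16
vd[1] sub(0x32,0x4a) -> 0xe8
vd[2] mask-off/keep -> 0x2e
vd[3] mask-off/keep -> 0x0a
vd[4] mask-off/keep -> 0xb7
vd[5] sub(0x84,0x16) -> 0x6e
vd[6] mask-off/keep -> 0x03
vd[7] mask-off/keep -> 0x86
vd[8] mask-off/keep -> 0x38
vd[9] sub(0x5a,0xe4) -> 0x76
vd[10] mask-off/keep -> 0x6c
vd[11] mask-off/keep -> 0xf8
vd[12] sub(0xfc,0x88) -> 0x74
vd[13] sub(0xc8,0x6d) -> 0x5b
vd[14] sub(0x07,0xe5) -> 0x22
vd[15] mask-off/keep -> 0xbb

vd = [22, 232, 46, 10, 183, 110, 3, 134, 56, 118, 108, 248, 116, 91, 34, 187]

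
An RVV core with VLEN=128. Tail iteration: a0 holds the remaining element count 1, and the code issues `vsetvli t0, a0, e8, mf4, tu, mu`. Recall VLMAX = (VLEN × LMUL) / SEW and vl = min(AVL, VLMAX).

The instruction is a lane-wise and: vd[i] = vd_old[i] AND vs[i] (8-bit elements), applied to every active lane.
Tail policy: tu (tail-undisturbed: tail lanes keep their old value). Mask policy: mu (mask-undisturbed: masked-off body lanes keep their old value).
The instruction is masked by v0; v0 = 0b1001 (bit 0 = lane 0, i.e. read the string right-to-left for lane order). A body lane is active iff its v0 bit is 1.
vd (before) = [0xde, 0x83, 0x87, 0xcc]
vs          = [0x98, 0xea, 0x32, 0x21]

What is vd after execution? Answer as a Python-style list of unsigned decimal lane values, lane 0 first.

VLMAX = VLEN×LMUL/SEW = 128×1/4/8 = 4
vl = min(AVL, VLMAX) = min(1, 4) = 1
[0] and(0xde,0x98) = 0x98
[1] tail/keep = 0x83
[2] tail/keep = 0x87
[3] tail/keep = 0xcc

vd = [152, 131, 135, 204]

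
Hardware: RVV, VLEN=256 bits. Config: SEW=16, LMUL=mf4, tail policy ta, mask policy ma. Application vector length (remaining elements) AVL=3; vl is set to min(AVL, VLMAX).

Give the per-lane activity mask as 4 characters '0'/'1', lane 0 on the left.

predicate = 1110

VLMAX = VLEN×LMUL/SEW = 256×1/4/16 = 4
vl ← min(3, 4) = 3
bits (lane 0 leftmost): 1110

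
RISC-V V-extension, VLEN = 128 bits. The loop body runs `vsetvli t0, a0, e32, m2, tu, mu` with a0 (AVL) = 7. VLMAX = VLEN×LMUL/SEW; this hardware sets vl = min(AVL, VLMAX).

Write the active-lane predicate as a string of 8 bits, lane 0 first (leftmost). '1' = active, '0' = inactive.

VLMAX = VLEN×LMUL/SEW = 128×2/32 = 8
vl = min(AVL, VLMAX) = min(7, 8) = 7
bits (lane 0 leftmost): 11111110

predicate = 11111110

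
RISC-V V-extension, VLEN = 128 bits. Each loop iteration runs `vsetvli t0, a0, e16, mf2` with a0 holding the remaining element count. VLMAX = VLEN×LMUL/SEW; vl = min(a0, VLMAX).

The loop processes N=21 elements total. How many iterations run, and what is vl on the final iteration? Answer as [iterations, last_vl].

VLMAX = (128 × 1/2) / 16 = 4 lanes
21 elements at 4/iter → 6 passes, remainder 1 on the last

[iterations, last_vl] = [6, 1]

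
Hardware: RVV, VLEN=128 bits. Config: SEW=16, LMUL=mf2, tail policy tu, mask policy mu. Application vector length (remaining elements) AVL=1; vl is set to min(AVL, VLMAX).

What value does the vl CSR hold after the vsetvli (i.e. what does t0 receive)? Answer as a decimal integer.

VLMAX = VLEN×LMUL/SEW = 128×1/2/16 = 4
vl = min(AVL, VLMAX) = min(1, 4) = 1

vl = 1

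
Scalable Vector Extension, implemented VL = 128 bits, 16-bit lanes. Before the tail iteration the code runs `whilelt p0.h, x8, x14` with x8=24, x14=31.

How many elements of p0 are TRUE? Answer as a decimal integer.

lane count: 128 div 16 = 8
active while 24+j < 31, i.e. j ∈ [0,7) capped at 8 ⇒ 7

vl = 7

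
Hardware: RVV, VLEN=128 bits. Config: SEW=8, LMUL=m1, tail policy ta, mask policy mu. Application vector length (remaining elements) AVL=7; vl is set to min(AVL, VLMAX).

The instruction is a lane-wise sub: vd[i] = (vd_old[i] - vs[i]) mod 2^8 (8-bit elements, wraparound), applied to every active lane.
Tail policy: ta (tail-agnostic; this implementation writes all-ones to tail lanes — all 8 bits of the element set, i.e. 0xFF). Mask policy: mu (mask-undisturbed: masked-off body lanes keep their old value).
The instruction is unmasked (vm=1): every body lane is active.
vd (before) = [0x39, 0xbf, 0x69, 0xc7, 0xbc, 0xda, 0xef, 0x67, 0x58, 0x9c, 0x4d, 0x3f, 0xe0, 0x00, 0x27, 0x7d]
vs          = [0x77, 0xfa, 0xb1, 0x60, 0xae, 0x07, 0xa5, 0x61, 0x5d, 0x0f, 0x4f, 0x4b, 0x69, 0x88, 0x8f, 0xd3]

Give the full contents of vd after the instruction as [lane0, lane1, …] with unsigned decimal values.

VLMAX = VLEN×LMUL/SEW = 128×1/8 = 16
vl ← min(7, 16) = 7
  i=0: sub(0x39,0x77) → 194
  i=1: sub(0xbf,0xfa) → 197
  i=2: sub(0x69,0xb1) → 184
  i=3: sub(0xc7,0x60) → 103
  i=4: sub(0xbc,0xae) → 14
  i=5: sub(0xda,0x07) → 211
  i=6: sub(0xef,0xa5) → 74
  i=7: tail/ones → 255
  i=8: tail/ones → 255
  i=9: tail/ones → 255
  i=10: tail/ones → 255
  i=11: tail/ones → 255
  i=12: tail/ones → 255
  i=13: tail/ones → 255
  i=14: tail/ones → 255
  i=15: tail/ones → 255

vd = [194, 197, 184, 103, 14, 211, 74, 255, 255, 255, 255, 255, 255, 255, 255, 255]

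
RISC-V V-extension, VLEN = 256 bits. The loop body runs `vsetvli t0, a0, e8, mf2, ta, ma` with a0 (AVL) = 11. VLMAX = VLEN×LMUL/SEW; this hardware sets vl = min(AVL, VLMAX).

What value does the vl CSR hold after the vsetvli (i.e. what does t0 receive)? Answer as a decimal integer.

VLMAX = (256 × 1/2) / 8 = 16 lanes
vl = min(AVL, VLMAX) = min(11, 16) = 11

vl = 11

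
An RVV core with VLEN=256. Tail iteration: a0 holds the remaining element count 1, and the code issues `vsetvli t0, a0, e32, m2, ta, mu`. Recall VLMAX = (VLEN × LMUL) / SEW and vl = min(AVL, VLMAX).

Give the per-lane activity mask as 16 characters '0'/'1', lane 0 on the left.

predicate = 1000000000000000

lanes per group: 256·2/32 = 16
vl = min(AVL, VLMAX) = min(1, 16) = 1
bits (lane 0 leftmost): 1000000000000000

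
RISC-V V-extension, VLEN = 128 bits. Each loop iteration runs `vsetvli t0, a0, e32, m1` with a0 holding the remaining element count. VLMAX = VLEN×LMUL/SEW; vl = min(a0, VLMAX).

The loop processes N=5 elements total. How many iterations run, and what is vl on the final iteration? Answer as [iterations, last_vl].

lanes per group: 128·1/32 = 4
5 elements at 4/iter → 2 passes, remainder 1 on the last

[iterations, last_vl] = [2, 1]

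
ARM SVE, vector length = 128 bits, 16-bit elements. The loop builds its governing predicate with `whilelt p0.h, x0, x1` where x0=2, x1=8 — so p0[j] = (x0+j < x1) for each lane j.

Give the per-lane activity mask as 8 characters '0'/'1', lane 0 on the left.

register lanes = 128/16 = 8
whilelt: lane j active iff 2+j < 8 → j < 6 → 6 active
bits (lane 0 leftmost): 11111100

predicate = 11111100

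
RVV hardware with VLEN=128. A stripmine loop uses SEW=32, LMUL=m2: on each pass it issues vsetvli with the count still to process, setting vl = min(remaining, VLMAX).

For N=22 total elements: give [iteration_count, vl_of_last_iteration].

lanes per group: 128·2/32 = 8
iterations = ceil(22/8) = 3; final-pass vl = 6

[iterations, last_vl] = [3, 6]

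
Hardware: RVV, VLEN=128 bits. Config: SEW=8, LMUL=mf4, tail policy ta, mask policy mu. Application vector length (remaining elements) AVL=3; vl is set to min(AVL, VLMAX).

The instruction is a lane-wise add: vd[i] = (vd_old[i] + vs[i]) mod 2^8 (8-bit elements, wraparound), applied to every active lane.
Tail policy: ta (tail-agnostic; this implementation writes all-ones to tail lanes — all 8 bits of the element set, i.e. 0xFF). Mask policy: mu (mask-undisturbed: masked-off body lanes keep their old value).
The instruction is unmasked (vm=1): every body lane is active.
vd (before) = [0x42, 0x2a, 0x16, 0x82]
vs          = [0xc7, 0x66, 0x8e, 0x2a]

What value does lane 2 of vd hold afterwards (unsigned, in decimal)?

VLMAX = (128 × 1/4) / 8 = 4 lanes
AVL=3 ≤ VLMAX=4, so vl = 3
  i=0: add(0x42,0xc7) → 9
  i=1: add(0x2a,0x66) → 144
  i=2: add(0x16,0x8e) → 164
  i=3: tail/ones → 255

vd[2] = 164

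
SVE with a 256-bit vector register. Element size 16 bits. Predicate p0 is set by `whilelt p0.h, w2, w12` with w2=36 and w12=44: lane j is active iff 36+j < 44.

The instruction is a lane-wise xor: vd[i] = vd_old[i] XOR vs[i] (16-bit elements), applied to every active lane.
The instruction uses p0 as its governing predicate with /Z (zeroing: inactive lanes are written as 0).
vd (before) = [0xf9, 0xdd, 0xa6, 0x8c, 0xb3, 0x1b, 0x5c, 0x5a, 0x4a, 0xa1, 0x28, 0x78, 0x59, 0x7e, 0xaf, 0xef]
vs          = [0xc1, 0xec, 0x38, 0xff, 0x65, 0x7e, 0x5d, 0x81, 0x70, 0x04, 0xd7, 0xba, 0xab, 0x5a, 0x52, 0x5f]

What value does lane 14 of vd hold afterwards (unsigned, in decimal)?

lane count: 256 div 16 = 16
active while 36+j < 44, i.e. j ∈ [0,8) capped at 16 ⇒ 8
[0] xor(0xf9,0xc1) = 0x38
[1] xor(0xdd,0xec) = 0x31
[2] xor(0xa6,0x38) = 0x9e
[3] xor(0x8c,0xff) = 0x73
[4] xor(0xb3,0x65) = 0xd6
[5] xor(0x1b,0x7e) = 0x65
[6] xor(0x5c,0x5d) = 0x01
[7] xor(0x5a,0x81) = 0xdb
[8] tail/zero = 0x00
[9] tail/zero = 0x00
[10] tail/zero = 0x00
[11] tail/zero = 0x00
[12] tail/zero = 0x00
[13] tail/zero = 0x00
[14] tail/zero = 0x00
[15] tail/zero = 0x00

vd[14] = 0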